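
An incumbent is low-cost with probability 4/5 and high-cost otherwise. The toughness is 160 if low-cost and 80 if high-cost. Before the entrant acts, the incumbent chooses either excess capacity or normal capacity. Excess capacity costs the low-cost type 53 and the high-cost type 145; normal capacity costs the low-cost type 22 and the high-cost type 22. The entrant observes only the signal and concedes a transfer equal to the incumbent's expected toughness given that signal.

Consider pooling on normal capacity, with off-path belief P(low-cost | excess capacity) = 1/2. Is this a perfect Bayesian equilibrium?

Yes

On the equilibrium path (normal capacity) the entrant holds the prior 4/5 and pays 4/5·160 + 1/5·80 = 144. Off-path (excess capacity) belief 1/2 gives 1/2·160 + 1/2·80 = 120.
Low-cost: normal capacity gives 144 − 22 = 122; excess capacity gives 120 − 53 = 67. Stays. ✓
High-cost: normal capacity gives 144 − 22 = 122; excess capacity gives 120 − 145 = -25. Stays. ✓
Beliefs are Bayes-consistent on-path and both types best-respond.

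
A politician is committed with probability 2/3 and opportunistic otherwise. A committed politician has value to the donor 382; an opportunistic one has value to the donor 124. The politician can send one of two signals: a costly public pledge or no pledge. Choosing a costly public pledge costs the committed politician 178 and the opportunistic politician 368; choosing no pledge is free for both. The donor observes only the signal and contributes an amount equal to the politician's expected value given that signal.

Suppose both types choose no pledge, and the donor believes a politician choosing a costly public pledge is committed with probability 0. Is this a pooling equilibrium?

At the pooled signal (no pledge) the donor holds the prior 2/3 and pays 2/3·382 + 1/3·124 = 296. Off-path (pledge) belief 0 gives 0·382 + 1·124 = 124.
Committed: no pledge gives 296 − 0 = 296; pledge gives 124 − 178 = -54. Stays. ✓
Opportunistic: no pledge gives 296 − 0 = 296; pledge gives 124 − 368 = -244. Stays. ✓

Yes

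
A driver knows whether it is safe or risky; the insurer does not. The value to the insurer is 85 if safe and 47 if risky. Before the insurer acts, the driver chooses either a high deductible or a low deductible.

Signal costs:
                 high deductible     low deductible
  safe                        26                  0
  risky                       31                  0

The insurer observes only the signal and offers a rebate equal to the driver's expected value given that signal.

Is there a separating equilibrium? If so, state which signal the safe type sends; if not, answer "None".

None

Try safe → high deductible, risky → low deductible:
  Under separation the insurer infers type exactly: high deductible → safe (pays 85), low deductible → risky (pays 47).
  Safe: high deductible gives 85 − 26 = 59; low deductible gives 47 − 0 = 47. No deviation. ✓
  Risky: low deductible gives 47 − 0 = 47; high deductible gives 85 − 31 = 54. Would deviate. ✗
Try safe → low deductible, risky → high deductible:
  Under separation the insurer infers type exactly: low deductible → safe (pays 85), high deductible → risky (pays 47).
  Safe: low deductible gives 85 − 0 = 85; high deductible gives 47 − 26 = 21. No deviation. ✓
  Risky: high deductible gives 47 − 31 = 16; low deductible gives 85 − 0 = 85. Would deviate. ✗
Neither assignment is incentive-compatible.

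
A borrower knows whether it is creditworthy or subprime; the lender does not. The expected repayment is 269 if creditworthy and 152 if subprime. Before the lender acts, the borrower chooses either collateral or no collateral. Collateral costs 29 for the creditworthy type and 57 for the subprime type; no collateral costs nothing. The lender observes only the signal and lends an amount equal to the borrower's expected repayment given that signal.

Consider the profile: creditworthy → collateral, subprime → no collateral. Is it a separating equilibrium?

No

If types separate, collateral earns payment 269 and no collateral earns 152.
Creditworthy: collateral gives 269 − 29 = 240; no collateral gives 152 − 0 = 152. No deviation. ✓
Subprime: no collateral gives 152 − 0 = 152; collateral gives 269 − 57 = 212. Would deviate. ✗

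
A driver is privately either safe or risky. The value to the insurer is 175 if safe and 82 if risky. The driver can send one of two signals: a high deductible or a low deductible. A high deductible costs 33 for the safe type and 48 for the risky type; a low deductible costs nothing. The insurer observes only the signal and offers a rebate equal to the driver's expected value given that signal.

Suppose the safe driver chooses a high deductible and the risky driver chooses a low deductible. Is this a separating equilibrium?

Under separation the insurer infers type exactly: high deductible → safe (pays 175), low deductible → risky (pays 82).
Safe: high deductible gives 175 − 33 = 142; low deductible gives 82 − 0 = 82. No deviation. ✓
Risky: low deductible gives 82 − 0 = 82; high deductible gives 175 − 48 = 127. Would deviate. ✗

No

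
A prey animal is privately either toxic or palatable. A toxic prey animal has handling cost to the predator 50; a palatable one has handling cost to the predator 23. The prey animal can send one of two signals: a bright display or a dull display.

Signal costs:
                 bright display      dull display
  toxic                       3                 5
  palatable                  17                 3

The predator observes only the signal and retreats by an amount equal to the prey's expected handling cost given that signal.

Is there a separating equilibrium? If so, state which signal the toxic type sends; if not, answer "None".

Try toxic → bright display, palatable → dull display:
  Under separation the predator infers type exactly: bright display → toxic (pays 50), dull display → palatable (pays 23).
  Toxic: bright display gives 50 − 3 = 47; dull display gives 23 − 5 = 18. No deviation. ✓
  Palatable: dull display gives 23 − 3 = 20; bright display gives 50 − 17 = 33. Would deviate. ✗
Try toxic → dull display, palatable → bright display:
  Under separation the predator infers type exactly: dull display → toxic (pays 50), bright display → palatable (pays 23).
  Toxic: dull display gives 50 − 5 = 45; bright display gives 23 − 3 = 20. No deviation. ✓
  Palatable: bright display gives 23 − 17 = 6; dull display gives 50 − 3 = 47. Would deviate. ✗
Neither assignment is incentive-compatible.

None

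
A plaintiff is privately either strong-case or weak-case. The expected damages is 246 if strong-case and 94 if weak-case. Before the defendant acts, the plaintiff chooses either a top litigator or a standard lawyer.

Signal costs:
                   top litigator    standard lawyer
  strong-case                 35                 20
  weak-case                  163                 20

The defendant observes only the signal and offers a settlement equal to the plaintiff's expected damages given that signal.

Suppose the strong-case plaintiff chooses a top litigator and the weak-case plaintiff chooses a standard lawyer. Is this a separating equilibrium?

No

If types separate, top litigator earns payment 246 and standard lawyer earns 94.
Strong-case: top litigator gives 246 − 35 = 211; standard lawyer gives 94 − 20 = 74. No deviation. ✓
Weak-case: standard lawyer gives 94 − 20 = 74; top litigator gives 246 − 163 = 83. Would deviate. ✗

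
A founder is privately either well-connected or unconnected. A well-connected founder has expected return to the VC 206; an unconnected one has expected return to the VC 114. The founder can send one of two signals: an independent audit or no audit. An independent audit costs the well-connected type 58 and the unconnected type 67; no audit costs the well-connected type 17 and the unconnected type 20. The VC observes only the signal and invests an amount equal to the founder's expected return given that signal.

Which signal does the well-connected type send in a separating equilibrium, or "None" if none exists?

None

Try well-connected → audit, unconnected → no audit:
  If types separate, audit earns payment 206 and no audit earns 114.
  Well-connected: audit gives 206 − 58 = 148; no audit gives 114 − 17 = 97. No deviation. ✓
  Unconnected: no audit gives 114 − 20 = 94; audit gives 206 − 67 = 139. Would deviate. ✗
Try well-connected → no audit, unconnected → audit:
  If types separate, no audit earns payment 206 and audit earns 114.
  Well-connected: no audit gives 206 − 17 = 189; audit gives 114 − 58 = 56. No deviation. ✓
  Unconnected: audit gives 114 − 67 = 47; no audit gives 206 − 20 = 186. Would deviate. ✗
Neither assignment is incentive-compatible.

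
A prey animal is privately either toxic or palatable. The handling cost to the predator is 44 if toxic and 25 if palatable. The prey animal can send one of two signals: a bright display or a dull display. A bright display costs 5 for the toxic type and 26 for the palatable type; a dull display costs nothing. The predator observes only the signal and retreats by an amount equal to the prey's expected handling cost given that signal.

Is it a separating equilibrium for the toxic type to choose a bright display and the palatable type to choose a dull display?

If types separate, bright display earns payment 44 and dull display earns 25.
Toxic: bright display gives 44 − 5 = 39; dull display gives 25 − 0 = 25. No deviation. ✓
Palatable: dull display gives 25 − 0 = 25; bright display gives 44 − 26 = 18. No deviation. ✓
Neither type gains from mimicking the other.

Yes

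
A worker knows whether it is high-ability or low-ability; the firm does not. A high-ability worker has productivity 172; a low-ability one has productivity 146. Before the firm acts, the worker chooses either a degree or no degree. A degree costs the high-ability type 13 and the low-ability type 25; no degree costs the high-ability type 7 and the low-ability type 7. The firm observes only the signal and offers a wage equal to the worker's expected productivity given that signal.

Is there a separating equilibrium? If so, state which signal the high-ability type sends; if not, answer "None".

Try high-ability → degree, low-ability → no degree:
  If types separate, degree earns payment 172 and no degree earns 146.
  High-ability: degree gives 172 − 13 = 159; no degree gives 146 − 7 = 139. No deviation. ✓
  Low-ability: no degree gives 146 − 7 = 139; degree gives 172 − 25 = 147. Would deviate. ✗
Try high-ability → no degree, low-ability → degree:
  If types separate, no degree earns payment 172 and degree earns 146.
  High-ability: no degree gives 172 − 7 = 165; degree gives 146 − 13 = 133. No deviation. ✓
  Low-ability: degree gives 146 − 25 = 121; no degree gives 172 − 7 = 165. Would deviate. ✗
Neither assignment is incentive-compatible.

None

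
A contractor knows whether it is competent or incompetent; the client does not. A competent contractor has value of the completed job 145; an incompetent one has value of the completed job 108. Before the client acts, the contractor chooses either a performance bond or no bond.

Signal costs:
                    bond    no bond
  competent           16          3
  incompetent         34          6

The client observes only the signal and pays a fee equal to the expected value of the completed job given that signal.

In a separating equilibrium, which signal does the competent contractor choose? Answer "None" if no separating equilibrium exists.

Try competent → bond, incompetent → no bond:
  If types separate, bond earns payment 145 and no bond earns 108.
  Competent: bond gives 145 − 16 = 129; no bond gives 108 − 3 = 105. No deviation. ✓
  Incompetent: no bond gives 108 − 6 = 102; bond gives 145 − 34 = 111. Would deviate. ✗
Try competent → no bond, incompetent → bond:
  If types separate, no bond earns payment 145 and bond earns 108.
  Competent: no bond gives 145 − 3 = 142; bond gives 108 − 16 = 92. No deviation. ✓
  Incompetent: bond gives 108 − 34 = 74; no bond gives 145 − 6 = 139. Would deviate. ✗
Neither assignment is incentive-compatible.

None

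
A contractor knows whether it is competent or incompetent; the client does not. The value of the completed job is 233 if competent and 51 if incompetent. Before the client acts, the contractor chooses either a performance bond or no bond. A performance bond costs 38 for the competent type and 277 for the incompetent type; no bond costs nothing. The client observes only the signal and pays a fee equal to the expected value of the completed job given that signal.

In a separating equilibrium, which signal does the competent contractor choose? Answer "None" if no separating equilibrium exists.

bond

Try competent → bond, incompetent → no bond:
  If types separate, bond earns payment 233 and no bond earns 51.
  Competent: bond gives 233 − 38 = 195; no bond gives 51 − 0 = 51. No deviation. ✓
  Incompetent: no bond gives 51 − 0 = 51; bond gives 233 − 277 = -44. No deviation. ✓
Both hold — the competent type sends bond.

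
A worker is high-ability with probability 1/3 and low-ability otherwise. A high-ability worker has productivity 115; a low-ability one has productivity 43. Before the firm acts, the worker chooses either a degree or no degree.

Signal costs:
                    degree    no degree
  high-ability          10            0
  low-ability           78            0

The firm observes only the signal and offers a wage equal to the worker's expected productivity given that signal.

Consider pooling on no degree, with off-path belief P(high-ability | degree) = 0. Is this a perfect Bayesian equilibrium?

On the equilibrium path (no degree) the firm holds the prior 1/3 and pays 1/3·115 + 2/3·43 = 67. Off-path (degree) belief 0 gives 0·115 + 1·43 = 43.
High-ability: no degree gives 67 − 0 = 67; degree gives 43 − 10 = 33. Stays. ✓
Low-ability: no degree gives 67 − 0 = 67; degree gives 43 − 78 = -35. Stays. ✓
Beliefs are Bayes-consistent on-path and both types best-respond.

Yes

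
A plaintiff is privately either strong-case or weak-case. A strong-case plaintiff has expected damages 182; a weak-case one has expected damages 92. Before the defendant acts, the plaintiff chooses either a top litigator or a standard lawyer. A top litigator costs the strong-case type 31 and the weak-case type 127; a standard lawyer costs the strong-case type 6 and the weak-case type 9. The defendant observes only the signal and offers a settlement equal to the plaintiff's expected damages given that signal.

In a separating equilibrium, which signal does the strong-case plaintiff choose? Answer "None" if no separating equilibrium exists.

top litigator

Try strong-case → top litigator, weak-case → standard lawyer:
  Under separation the defendant infers type exactly: top litigator → strong-case (pays 182), standard lawyer → weak-case (pays 92).
  Strong-case: top litigator gives 182 − 31 = 151; standard lawyer gives 92 − 6 = 86. No deviation. ✓
  Weak-case: standard lawyer gives 92 − 9 = 83; top litigator gives 182 − 127 = 55. No deviation. ✓
Both hold — the strong-case type sends top litigator.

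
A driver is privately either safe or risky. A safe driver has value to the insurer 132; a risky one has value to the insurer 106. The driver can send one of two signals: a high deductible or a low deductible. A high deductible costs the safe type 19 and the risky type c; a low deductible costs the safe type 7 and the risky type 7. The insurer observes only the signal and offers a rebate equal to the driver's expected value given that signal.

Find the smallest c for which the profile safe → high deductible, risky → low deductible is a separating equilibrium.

Under separation: high deductible → safe (pays 132); low deductible → risky (pays 106).
Safe: 132 − 19 = 113 ≥ 106 − 7 = 99. Holds regardless of c. ✓
Risky: 106 − 7 ≥ 132 − c, so c ≥ 132 − 99 = 33.

33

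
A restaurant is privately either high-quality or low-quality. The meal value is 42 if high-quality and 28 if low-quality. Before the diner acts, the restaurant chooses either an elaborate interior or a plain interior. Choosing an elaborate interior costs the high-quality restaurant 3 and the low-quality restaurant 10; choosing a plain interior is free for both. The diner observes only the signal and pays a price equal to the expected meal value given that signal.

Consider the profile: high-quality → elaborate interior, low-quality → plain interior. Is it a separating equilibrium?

No

Under separation the diner infers type exactly: elaborate interior → high-quality (pays 42), plain interior → low-quality (pays 28).
High-quality: elaborate interior gives 42 − 3 = 39; plain interior gives 28 − 0 = 28. No deviation. ✓
Low-quality: plain interior gives 28 − 0 = 28; elaborate interior gives 42 − 10 = 32. Would deviate. ✗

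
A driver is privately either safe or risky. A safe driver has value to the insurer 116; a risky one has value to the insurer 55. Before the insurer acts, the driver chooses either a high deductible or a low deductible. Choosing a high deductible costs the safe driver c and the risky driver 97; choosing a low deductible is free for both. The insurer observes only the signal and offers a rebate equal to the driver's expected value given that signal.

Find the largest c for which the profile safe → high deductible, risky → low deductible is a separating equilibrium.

61

Under separation: high deductible → safe (pays 116); low deductible → risky (pays 55).
Risky: 55 − 0 = 55 ≥ 116 − 97 = 19. Holds regardless of c. ✓
Safe: 116 − c ≥ 55 − 0, so c ≤ 116 − 55 = 61.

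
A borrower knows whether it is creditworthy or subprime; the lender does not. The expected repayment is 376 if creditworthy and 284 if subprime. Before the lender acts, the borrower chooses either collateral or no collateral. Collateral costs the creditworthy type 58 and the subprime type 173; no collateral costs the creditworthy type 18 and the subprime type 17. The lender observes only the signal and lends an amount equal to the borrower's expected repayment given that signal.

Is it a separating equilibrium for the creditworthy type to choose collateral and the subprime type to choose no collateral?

If types separate, collateral earns payment 376 and no collateral earns 284.
Creditworthy: collateral gives 376 − 58 = 318; no collateral gives 284 − 18 = 266. No deviation. ✓
Subprime: no collateral gives 284 − 17 = 267; collateral gives 376 − 173 = 203. No deviation. ✓
Neither type gains from mimicking the other.

Yes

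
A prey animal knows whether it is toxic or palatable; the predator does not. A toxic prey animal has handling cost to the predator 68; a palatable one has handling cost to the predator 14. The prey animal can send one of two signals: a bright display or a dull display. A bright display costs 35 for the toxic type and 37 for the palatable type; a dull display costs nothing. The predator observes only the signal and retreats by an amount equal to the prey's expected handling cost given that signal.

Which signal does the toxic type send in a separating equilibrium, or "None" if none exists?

Try toxic → bright display, palatable → dull display:
  If types separate, bright display earns payment 68 and dull display earns 14.
  Toxic: bright display gives 68 − 35 = 33; dull display gives 14 − 0 = 14. No deviation. ✓
  Palatable: dull display gives 14 − 0 = 14; bright display gives 68 − 37 = 31. Would deviate. ✗
Try toxic → dull display, palatable → bright display:
  If types separate, dull display earns payment 68 and bright display earns 14.
  Toxic: dull display gives 68 − 0 = 68; bright display gives 14 − 35 = -21. No deviation. ✓
  Palatable: bright display gives 14 − 37 = -23; dull display gives 68 − 0 = 68. Would deviate. ✗
Neither assignment is incentive-compatible.

None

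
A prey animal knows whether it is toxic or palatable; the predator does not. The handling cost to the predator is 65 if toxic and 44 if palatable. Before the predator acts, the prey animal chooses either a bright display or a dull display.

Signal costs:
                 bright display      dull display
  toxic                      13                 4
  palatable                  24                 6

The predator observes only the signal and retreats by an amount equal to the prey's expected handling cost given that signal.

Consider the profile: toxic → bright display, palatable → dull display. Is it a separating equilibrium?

No

If types separate, bright display earns payment 65 and dull display earns 44.
Toxic: bright display gives 65 − 13 = 52; dull display gives 44 − 4 = 40. No deviation. ✓
Palatable: dull display gives 44 − 6 = 38; bright display gives 65 − 24 = 41. Would deviate. ✗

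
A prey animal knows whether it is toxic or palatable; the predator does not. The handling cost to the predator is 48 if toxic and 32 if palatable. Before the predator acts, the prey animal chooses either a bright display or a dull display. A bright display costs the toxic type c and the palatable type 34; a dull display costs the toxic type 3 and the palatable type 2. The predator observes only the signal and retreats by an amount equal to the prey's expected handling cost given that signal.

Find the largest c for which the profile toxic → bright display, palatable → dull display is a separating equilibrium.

Under separation: bright display → toxic (pays 48); dull display → palatable (pays 32).
Palatable: 32 − 2 = 30 ≥ 48 − 34 = 14. Holds regardless of c. ✓
Toxic: 48 − c ≥ 32 − 3, so c ≤ 48 − 29 = 19.

19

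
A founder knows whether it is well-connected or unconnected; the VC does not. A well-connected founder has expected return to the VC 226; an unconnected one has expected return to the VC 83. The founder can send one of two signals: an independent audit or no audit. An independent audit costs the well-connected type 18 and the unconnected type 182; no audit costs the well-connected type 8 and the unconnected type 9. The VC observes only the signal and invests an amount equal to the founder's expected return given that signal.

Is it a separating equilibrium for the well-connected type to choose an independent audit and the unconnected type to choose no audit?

Under separation the VC infers type exactly: audit → well-connected (pays 226), no audit → unconnected (pays 83).
Well-connected: audit gives 226 − 18 = 208; no audit gives 83 − 8 = 75. No deviation. ✓
Unconnected: no audit gives 83 − 9 = 74; audit gives 226 − 182 = 44. No deviation. ✓
Neither type gains from mimicking the other.

Yes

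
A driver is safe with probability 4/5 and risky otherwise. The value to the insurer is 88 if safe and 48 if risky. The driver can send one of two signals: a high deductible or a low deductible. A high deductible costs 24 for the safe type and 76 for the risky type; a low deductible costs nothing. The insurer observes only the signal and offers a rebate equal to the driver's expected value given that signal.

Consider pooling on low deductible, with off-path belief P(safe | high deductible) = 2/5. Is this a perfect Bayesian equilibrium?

At the pooled signal (low deductible) the insurer holds the prior 4/5 and pays 4/5·88 + 1/5·48 = 80. Off-path (high deductible) belief 2/5 gives 2/5·88 + 3/5·48 = 64.
Safe: low deductible gives 80 − 0 = 80; high deductible gives 64 − 24 = 40. Stays. ✓
Risky: low deductible gives 80 − 0 = 80; high deductible gives 64 − 76 = -12. Stays. ✓

Yes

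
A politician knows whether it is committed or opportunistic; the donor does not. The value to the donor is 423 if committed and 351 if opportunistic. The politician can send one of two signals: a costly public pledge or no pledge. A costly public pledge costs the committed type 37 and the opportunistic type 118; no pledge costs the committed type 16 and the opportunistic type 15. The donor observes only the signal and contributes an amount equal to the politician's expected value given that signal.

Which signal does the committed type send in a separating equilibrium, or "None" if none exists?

pledge

Try committed → pledge, opportunistic → no pledge:
  If types separate, pledge earns payment 423 and no pledge earns 351.
  Committed: pledge gives 423 − 37 = 386; no pledge gives 351 − 16 = 335. No deviation. ✓
  Opportunistic: no pledge gives 351 − 15 = 336; pledge gives 423 − 118 = 305. No deviation. ✓
Both hold — the committed type sends pledge.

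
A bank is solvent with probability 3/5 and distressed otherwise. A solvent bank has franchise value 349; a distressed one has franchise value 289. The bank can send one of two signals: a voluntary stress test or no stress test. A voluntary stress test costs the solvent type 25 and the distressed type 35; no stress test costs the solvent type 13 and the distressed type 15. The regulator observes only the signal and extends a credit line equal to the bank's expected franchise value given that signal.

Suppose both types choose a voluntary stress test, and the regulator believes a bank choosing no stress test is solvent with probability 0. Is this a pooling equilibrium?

Yes

At the pooled signal (stress test) the regulator holds the prior 3/5 and pays 3/5·349 + 2/5·289 = 325. Off-path (no stress test) belief 0 gives 0·349 + 1·289 = 289.
Solvent: stress test gives 325 − 25 = 300; no stress test gives 289 − 13 = 276. Stays. ✓
Distressed: stress test gives 325 − 35 = 290; no stress test gives 289 − 15 = 274. Stays. ✓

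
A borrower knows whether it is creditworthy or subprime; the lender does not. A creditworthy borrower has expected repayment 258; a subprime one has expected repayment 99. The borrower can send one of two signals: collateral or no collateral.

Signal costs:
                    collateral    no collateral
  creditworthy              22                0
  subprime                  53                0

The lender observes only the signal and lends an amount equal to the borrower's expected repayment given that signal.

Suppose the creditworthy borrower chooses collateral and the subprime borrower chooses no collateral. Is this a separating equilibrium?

No

If types separate, collateral earns payment 258 and no collateral earns 99.
Creditworthy: collateral gives 258 − 22 = 236; no collateral gives 99 − 0 = 99. No deviation. ✓
Subprime: no collateral gives 99 − 0 = 99; collateral gives 258 − 53 = 205. Would deviate. ✗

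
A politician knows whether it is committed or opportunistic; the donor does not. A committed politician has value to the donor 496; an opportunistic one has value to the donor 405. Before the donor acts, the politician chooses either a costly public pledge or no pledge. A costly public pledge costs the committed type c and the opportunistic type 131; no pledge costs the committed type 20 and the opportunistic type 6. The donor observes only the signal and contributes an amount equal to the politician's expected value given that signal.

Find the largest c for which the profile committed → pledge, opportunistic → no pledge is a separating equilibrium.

Under separation: pledge → committed (pays 496); no pledge → opportunistic (pays 405).
Opportunistic: 405 − 6 = 399 ≥ 496 − 131 = 365. Holds regardless of c. ✓
Committed: 496 − c ≥ 405 − 20, so c ≤ 496 − 385 = 111.

111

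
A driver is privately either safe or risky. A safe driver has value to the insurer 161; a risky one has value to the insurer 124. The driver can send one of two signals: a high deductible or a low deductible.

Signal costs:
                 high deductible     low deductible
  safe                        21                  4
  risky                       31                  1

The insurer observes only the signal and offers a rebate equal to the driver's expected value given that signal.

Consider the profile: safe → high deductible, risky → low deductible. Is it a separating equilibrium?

No

If types separate, high deductible earns payment 161 and low deductible earns 124.
Safe: high deductible gives 161 − 21 = 140; low deductible gives 124 − 4 = 120. No deviation. ✓
Risky: low deductible gives 124 − 1 = 123; high deductible gives 161 − 31 = 130. Would deviate. ✗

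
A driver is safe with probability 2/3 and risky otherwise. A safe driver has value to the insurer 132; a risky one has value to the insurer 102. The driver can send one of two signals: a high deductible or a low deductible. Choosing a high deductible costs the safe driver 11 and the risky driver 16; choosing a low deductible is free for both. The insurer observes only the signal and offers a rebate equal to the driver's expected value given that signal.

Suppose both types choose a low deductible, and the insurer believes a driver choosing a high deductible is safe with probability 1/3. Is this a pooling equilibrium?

Yes

At the pooled signal (low deductible) the insurer holds the prior 2/3 and pays 2/3·132 + 1/3·102 = 122. Off-path (high deductible) belief 1/3 gives 1/3·132 + 2/3·102 = 112.
Safe: low deductible gives 122 − 0 = 122; high deductible gives 112 − 11 = 101. Stays. ✓
Risky: low deductible gives 122 − 0 = 122; high deductible gives 112 − 16 = 96. Stays. ✓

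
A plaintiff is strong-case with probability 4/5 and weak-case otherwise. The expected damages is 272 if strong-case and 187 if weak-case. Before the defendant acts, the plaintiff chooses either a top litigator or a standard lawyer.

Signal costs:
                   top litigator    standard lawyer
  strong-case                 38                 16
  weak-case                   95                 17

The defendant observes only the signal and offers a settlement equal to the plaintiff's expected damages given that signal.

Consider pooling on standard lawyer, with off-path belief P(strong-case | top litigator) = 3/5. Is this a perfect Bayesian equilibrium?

At the pooled signal (standard lawyer) the defendant holds the prior 4/5 and pays 4/5·272 + 1/5·187 = 255. Off-path (top litigator) belief 3/5 gives 3/5·272 + 2/5·187 = 238.
Strong-case: standard lawyer gives 255 − 16 = 239; top litigator gives 238 − 38 = 200. Stays. ✓
Weak-case: standard lawyer gives 255 − 17 = 238; top litigator gives 238 − 95 = 143. Stays. ✓

Yes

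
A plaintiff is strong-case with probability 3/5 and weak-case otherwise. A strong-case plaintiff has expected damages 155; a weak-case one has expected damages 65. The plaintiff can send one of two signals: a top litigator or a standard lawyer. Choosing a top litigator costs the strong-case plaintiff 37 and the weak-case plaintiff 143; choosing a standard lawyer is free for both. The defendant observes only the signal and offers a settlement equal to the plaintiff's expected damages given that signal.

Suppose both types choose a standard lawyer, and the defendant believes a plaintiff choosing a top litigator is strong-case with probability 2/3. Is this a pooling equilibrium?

On the equilibrium path (standard lawyer) the defendant holds the prior 3/5 and pays 3/5·155 + 2/5·65 = 119. Off-path (top litigator) belief 2/3 gives 2/3·155 + 1/3·65 = 125.
Strong-case: standard lawyer gives 119 − 0 = 119; top litigator gives 125 − 37 = 88. Stays. ✓
Weak-case: standard lawyer gives 119 − 0 = 119; top litigator gives 125 − 143 = -18. Stays. ✓
Beliefs are Bayes-consistent on-path and both types best-respond.

Yes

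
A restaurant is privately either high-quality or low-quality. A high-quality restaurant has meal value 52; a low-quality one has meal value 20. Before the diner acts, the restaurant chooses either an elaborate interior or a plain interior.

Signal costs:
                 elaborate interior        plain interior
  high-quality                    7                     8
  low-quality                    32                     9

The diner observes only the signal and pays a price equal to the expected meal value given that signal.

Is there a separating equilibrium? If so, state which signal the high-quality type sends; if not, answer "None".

None

Try high-quality → elaborate interior, low-quality → plain interior:
  If types separate, elaborate interior earns payment 52 and plain interior earns 20.
  High-quality: elaborate interior gives 52 − 7 = 45; plain interior gives 20 − 8 = 12. No deviation. ✓
  Low-quality: plain interior gives 20 − 9 = 11; elaborate interior gives 52 − 32 = 20. Would deviate. ✗
Try high-quality → plain interior, low-quality → elaborate interior:
  If types separate, plain interior earns payment 52 and elaborate interior earns 20.
  High-quality: plain interior gives 52 − 8 = 44; elaborate interior gives 20 − 7 = 13. No deviation. ✓
  Low-quality: elaborate interior gives 20 − 32 = -12; plain interior gives 52 − 9 = 43. Would deviate. ✗
Neither assignment is incentive-compatible.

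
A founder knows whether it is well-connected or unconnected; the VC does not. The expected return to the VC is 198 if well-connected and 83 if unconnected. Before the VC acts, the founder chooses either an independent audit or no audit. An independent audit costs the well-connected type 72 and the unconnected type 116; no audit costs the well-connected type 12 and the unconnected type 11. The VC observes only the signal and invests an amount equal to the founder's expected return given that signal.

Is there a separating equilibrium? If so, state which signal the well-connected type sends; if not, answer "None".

Try well-connected → audit, unconnected → no audit:
  If types separate, audit earns payment 198 and no audit earns 83.
  Well-connected: audit gives 198 − 72 = 126; no audit gives 83 − 12 = 71. No deviation. ✓
  Unconnected: no audit gives 83 − 11 = 72; audit gives 198 − 116 = 82. Would deviate. ✗
Try well-connected → no audit, unconnected → audit:
  If types separate, no audit earns payment 198 and audit earns 83.
  Well-connected: no audit gives 198 − 12 = 186; audit gives 83 − 72 = 11. No deviation. ✓
  Unconnected: audit gives 83 − 116 = -33; no audit gives 198 − 11 = 187. Would deviate. ✗
Neither assignment is incentive-compatible.

None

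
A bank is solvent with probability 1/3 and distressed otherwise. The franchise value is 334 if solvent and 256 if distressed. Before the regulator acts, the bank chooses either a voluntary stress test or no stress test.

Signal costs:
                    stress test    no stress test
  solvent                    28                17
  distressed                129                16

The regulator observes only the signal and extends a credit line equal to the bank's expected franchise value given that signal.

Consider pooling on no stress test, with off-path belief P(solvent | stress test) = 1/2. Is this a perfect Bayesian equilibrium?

No

On the equilibrium path (no stress test) the regulator holds the prior 1/3 and pays 1/3·334 + 2/3·256 = 282. Off-path (stress test) belief 1/2 gives 1/2·334 + 1/2·256 = 295.
Solvent: no stress test gives 282 − 17 = 265; stress test gives 295 − 28 = 267. Deviates. ✗
Distressed: no stress test gives 282 − 16 = 266; stress test gives 295 − 129 = 166. Stays. ✓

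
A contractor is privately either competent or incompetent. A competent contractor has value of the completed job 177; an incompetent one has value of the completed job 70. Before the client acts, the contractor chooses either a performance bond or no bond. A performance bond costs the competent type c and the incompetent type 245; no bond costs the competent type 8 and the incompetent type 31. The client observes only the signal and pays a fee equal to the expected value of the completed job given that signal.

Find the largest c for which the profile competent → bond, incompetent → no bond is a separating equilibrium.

Under separation: bond → competent (pays 177); no bond → incompetent (pays 70).
Incompetent: 70 − 31 = 39 ≥ 177 − 245 = -68. Holds regardless of c. ✓
Competent: 177 − c ≥ 70 − 8, so c ≤ 177 − 62 = 115.

115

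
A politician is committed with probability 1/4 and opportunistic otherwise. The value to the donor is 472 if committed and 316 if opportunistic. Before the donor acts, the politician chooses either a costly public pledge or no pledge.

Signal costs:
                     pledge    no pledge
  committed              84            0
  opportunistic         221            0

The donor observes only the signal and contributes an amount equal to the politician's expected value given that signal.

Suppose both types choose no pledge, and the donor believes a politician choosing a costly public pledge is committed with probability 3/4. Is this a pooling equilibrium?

Yes

On the equilibrium path (no pledge) the donor holds the prior 1/4 and pays 1/4·472 + 3/4·316 = 355. Off-path (pledge) belief 3/4 gives 3/4·472 + 1/4·316 = 433.
Committed: no pledge gives 355 − 0 = 355; pledge gives 433 − 84 = 349. Stays. ✓
Opportunistic: no pledge gives 355 − 0 = 355; pledge gives 433 − 221 = 212. Stays. ✓
Beliefs are Bayes-consistent on-path and both types best-respond.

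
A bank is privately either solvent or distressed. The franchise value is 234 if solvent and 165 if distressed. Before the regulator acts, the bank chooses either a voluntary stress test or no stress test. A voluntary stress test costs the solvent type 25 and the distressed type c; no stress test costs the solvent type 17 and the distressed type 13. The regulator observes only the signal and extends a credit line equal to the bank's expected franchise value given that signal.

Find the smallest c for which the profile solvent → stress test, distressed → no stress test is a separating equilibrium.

82

Under separation: stress test → solvent (pays 234); no stress test → distressed (pays 165).
Solvent: 234 − 25 = 209 ≥ 165 − 17 = 148. Holds regardless of c. ✓
Distressed: 165 − 13 ≥ 234 − c, so c ≥ 234 − 152 = 82.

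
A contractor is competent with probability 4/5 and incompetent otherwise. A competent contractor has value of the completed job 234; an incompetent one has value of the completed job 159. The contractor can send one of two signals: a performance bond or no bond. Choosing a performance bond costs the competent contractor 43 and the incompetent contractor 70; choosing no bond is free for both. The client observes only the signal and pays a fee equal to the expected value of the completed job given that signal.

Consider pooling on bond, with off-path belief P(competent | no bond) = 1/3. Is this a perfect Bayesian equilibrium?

No

On the equilibrium path (bond) the client holds the prior 4/5 and pays 4/5·234 + 1/5·159 = 219. Off-path (no bond) belief 1/3 gives 1/3·234 + 2/3·159 = 184.
Competent: bond gives 219 − 43 = 176; no bond gives 184 − 0 = 184. Deviates. ✗
Incompetent: bond gives 219 − 70 = 149; no bond gives 184 − 0 = 184. Deviates. ✗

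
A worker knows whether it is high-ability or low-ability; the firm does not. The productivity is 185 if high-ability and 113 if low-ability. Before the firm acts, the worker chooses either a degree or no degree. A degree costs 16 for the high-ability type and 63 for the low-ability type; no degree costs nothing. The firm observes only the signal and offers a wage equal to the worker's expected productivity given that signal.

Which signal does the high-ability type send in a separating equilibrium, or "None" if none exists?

None

Try high-ability → degree, low-ability → no degree:
  Under separation the firm infers type exactly: degree → high-ability (pays 185), no degree → low-ability (pays 113).
  High-ability: degree gives 185 − 16 = 169; no degree gives 113 − 0 = 113. No deviation. ✓
  Low-ability: no degree gives 113 − 0 = 113; degree gives 185 − 63 = 122. Would deviate. ✗
Try high-ability → no degree, low-ability → degree:
  Under separation the firm infers type exactly: no degree → high-ability (pays 185), degree → low-ability (pays 113).
  High-ability: no degree gives 185 − 0 = 185; degree gives 113 − 16 = 97. No deviation. ✓
  Low-ability: degree gives 113 − 63 = 50; no degree gives 185 − 0 = 185. Would deviate. ✗
Neither assignment is incentive-compatible.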